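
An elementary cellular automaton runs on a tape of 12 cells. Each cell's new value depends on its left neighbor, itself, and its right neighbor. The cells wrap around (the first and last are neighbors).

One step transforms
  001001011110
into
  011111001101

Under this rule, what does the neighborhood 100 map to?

At position 3 the neighborhood is 100; the next row has 1 there.

1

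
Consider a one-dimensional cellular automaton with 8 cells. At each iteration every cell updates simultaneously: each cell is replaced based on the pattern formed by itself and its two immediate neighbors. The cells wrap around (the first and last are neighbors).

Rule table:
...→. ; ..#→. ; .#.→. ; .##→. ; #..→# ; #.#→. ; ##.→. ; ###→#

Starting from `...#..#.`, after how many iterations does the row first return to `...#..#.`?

8

....#..#
#....#..
.#....#.
..#....#
#..#....
.#..#...
..#..#..
...#..#.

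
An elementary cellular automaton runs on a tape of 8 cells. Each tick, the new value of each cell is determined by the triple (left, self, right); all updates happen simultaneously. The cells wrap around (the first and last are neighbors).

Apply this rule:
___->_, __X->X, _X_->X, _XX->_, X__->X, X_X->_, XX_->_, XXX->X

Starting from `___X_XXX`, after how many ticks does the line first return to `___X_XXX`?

X_XX__X_
X___XXX_
XX_X_X__
___X_XXX

4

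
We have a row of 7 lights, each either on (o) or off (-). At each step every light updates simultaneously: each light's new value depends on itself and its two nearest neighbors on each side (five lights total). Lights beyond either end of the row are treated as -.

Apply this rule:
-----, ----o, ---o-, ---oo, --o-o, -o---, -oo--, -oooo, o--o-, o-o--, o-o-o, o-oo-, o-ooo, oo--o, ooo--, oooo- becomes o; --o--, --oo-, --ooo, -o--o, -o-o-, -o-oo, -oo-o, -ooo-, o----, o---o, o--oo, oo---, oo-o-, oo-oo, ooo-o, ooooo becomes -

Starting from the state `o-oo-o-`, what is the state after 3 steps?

o-oo-o-

o-o--oo
o-o---o
o-oo-o-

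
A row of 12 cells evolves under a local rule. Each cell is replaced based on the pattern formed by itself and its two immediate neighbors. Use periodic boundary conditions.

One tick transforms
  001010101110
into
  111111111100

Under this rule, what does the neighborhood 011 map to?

1

At position 8 the neighborhood is 011; the next row has 1 there.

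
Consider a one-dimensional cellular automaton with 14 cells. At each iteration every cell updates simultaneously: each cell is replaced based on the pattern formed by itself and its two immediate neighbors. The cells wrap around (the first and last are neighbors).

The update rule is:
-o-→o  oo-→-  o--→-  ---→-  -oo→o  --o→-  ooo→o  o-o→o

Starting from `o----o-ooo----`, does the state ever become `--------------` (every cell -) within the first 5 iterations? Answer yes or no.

no

iteration 1: o----oooo-----
iteration 2: o----ooo------
iteration 3: o----oo-------
iteration 4: o----o--------
iteration 5: o----o--------
iteration 5 is o----o--------, still not uniform -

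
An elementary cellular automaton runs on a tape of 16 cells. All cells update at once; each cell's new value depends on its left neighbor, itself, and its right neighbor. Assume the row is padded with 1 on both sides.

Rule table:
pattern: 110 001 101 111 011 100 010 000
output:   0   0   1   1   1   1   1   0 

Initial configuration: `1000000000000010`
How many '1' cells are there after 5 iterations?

0100000000000011
1110000000000011
1101000000000011
1011100000000011
0111010000000011
count of 1: 6

6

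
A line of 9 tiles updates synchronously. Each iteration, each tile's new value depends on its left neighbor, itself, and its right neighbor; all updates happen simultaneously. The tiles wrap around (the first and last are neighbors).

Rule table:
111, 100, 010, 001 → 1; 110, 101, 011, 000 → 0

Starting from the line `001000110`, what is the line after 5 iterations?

101010000

011101001
001001111
111110110
011100000
101010000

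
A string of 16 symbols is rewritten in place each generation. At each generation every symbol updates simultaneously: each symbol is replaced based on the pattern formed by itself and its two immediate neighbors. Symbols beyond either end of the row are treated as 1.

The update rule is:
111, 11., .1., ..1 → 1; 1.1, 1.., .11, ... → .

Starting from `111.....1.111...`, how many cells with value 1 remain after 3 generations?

9

generation 1: 111....11..11..1
generation 2: 111...1.1.1.1.1.
generation 3: 111..11.1.1.1.1.
count of 1: 9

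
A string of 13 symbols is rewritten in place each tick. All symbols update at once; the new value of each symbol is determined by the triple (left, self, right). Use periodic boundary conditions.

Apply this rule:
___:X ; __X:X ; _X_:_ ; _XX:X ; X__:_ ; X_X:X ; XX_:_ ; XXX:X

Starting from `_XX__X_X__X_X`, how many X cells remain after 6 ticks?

6

XX__X_X__X_X_
X__X_X__X_X_X
__X_X__X_X_XX
_X_X__X_X_XX_
X_X__X_X_XX__
_X__X_X_XX__X
count of X: 6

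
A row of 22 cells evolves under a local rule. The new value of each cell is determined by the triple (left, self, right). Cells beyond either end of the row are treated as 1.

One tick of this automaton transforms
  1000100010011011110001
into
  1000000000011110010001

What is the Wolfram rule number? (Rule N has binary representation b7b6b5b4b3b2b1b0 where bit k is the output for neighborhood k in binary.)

position 15: 111 → 0  (bit 7 = 0)
position 0: 110 → 1  (bit 6 = 1)
position 13: 101 → 1  (bit 5 = 1)
position 1: 100 → 0  (bit 4 = 0)
position 11: 011 → 1  (bit 3 = 1)
position 4: 010 → 0  (bit 2 = 0)
position 3: 001 → 0  (bit 1 = 0)
position 2: 000 → 0  (bit 0 = 0)
bits b7..b0 = 01101000 = 104

104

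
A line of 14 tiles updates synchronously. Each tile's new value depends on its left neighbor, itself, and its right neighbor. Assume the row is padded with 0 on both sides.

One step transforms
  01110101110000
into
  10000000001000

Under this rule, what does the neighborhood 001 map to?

1

At position 0 the neighborhood is 001; the next row has 1 there.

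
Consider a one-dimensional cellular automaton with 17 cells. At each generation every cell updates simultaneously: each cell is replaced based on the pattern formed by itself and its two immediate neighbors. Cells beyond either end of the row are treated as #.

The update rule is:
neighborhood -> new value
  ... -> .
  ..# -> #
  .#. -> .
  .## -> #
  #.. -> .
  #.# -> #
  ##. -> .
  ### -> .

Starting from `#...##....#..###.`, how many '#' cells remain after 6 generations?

7

generation 1: ...##....#..##..#
generation 2: ..##....#..##..##
generation 3: .##....#..##..##.
generation 4: ##....#..##..##.#
generation 5: .....#..##..##.##
generation 6: ....#..##..##.##.
count of #: 7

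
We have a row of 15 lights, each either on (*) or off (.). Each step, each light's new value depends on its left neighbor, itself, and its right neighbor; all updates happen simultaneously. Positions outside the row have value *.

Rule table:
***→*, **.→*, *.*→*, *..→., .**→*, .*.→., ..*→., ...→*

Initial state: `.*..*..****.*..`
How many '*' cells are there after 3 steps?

*......*****...
*.****.*****.*.
*************.*
count of *: 14

14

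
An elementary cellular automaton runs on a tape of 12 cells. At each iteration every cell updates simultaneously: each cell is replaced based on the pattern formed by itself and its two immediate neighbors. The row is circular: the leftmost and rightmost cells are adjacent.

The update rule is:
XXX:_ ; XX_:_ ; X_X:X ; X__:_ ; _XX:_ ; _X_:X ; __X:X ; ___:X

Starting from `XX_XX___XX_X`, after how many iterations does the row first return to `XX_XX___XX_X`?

24

__X___XX__X_
XXX_XX___XX_
___X___XX__X
_XXX_XX___XX
X___X___XX__
X_XXX_XX___X
_X___X___XX_
XX_XXX_XX___
__X___X___XX
_XX_XXX_XX__
X__X___X___X
__XX_XXX_XX_
XX__X___X___
___XX_XXX_XX
_XX__X___X__
X___XX_XXX_X
__XX__X___X_
XX___XX_XXX_
___XX__X___X
_XX___XX_XXX
X___XX__X___
X_XX___XX_XX
_X___XX__X__
XX_XX___XX_X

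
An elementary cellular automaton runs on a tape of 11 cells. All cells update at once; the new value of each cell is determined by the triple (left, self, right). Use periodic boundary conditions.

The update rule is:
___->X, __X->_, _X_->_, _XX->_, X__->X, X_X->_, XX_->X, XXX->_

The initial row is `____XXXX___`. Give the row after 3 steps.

step 1: XXX____XXXX
step 2: __XXXX_____
step 3: X____XXXXXX

X____XXXXXX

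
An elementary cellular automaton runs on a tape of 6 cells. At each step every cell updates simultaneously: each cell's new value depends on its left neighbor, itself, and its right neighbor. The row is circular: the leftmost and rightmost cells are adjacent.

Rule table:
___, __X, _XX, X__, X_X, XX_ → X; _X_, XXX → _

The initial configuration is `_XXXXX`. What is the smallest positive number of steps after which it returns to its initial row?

2

XX___X
_XXXXX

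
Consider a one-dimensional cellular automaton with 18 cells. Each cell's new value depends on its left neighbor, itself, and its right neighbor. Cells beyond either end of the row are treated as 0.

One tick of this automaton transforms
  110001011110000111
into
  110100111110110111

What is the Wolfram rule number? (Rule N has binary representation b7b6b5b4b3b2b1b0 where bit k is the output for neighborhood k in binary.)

position 8: 111 → 1  (bit 7 = 1)
position 1: 110 → 1  (bit 6 = 1)
position 6: 101 → 1  (bit 5 = 1)
position 2: 100 → 0  (bit 4 = 0)
position 0: 011 → 1  (bit 3 = 1)
position 5: 010 → 0  (bit 2 = 0)
position 4: 001 → 0  (bit 1 = 0)
position 3: 000 → 1  (bit 0 = 1)
bits b7..b0 = 11101001 = 233

233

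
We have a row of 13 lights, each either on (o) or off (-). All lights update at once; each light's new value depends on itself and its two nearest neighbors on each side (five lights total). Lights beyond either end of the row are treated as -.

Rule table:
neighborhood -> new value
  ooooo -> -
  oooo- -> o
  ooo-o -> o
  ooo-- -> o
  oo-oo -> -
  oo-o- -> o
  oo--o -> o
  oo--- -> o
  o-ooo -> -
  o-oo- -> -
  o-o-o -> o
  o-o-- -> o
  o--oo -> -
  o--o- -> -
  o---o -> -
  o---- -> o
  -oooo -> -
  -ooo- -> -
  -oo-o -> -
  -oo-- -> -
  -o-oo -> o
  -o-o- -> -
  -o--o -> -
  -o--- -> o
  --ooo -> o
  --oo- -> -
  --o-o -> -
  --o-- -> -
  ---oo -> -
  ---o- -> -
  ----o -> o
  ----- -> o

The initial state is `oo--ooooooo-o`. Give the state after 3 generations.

-o--o-ooooo--

generation 1: --o-o----oooo
generation 2: o---oooo-o-oo
generation 3: -o--o-ooooo--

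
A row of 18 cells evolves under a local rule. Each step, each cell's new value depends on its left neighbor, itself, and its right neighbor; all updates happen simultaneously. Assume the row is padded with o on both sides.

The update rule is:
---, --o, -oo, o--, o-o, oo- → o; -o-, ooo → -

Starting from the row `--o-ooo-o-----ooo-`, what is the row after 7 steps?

oo-oo-oo-oooooo-oo
-ooooooooo----ooo-
oo-------oooooo-oo
-ooooooooo----ooo-  (repeats step 2; period 2)
step 7: oo-------oooooo-oo

oo-------oooooo-oo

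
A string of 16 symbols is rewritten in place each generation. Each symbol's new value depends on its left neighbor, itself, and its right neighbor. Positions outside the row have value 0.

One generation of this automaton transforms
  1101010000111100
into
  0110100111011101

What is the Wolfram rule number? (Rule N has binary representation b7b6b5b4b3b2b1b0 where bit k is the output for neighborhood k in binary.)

position 11: 111 → 1  (bit 7 = 1)
position 1: 110 → 1  (bit 6 = 1)
position 2: 101 → 1  (bit 5 = 1)
position 6: 100 → 0  (bit 4 = 0)
position 0: 011 → 0  (bit 3 = 0)
position 3: 010 → 0  (bit 2 = 0)
position 9: 001 → 1  (bit 1 = 1)
position 7: 000 → 1  (bit 0 = 1)
bits b7..b0 = 11100011 = 227

227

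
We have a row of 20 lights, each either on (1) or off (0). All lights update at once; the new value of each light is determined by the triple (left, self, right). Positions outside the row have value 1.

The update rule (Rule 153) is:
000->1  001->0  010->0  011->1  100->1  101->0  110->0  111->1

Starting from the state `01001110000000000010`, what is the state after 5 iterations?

00001101111110001000

00101101111111111000
10001001111111110110
01100101111111100100
01010001111111010010
00001101111110001000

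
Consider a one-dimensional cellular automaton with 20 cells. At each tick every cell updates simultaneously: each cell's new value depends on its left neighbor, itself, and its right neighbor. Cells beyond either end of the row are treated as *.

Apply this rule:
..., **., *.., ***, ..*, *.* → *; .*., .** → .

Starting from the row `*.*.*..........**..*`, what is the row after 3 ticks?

****.*.**********.**

tick 1: **.*.**********.***.
tick 2: ***.*.**********.***
tick 3: ****.*.**********.**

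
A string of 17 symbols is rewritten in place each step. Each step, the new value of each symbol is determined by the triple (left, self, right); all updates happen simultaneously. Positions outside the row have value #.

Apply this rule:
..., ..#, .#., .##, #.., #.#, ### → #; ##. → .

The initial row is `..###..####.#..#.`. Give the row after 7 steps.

####.############

step 1: ####.#####.######
step 2: ###.#####.#######
step 3: ##.#####.########
step 4: #.#####.#########
step 5: .#####.##########
step 6: #####.###########
step 7: ####.############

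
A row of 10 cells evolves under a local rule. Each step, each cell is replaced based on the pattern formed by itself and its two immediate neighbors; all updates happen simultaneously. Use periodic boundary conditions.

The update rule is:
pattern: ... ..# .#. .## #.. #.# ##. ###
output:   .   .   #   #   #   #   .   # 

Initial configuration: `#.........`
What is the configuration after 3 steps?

##........
#.#.......
####......

####......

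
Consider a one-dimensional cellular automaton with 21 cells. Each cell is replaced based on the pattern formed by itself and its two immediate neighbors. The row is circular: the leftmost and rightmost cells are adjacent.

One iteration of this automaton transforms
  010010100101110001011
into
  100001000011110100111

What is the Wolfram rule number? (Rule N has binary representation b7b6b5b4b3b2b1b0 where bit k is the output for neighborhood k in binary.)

233

position 12: 111 → 1  (bit 7 = 1)
position 13: 110 → 1  (bit 6 = 1)
position 0: 101 → 1  (bit 5 = 1)
position 2: 100 → 0  (bit 4 = 0)
position 11: 011 → 1  (bit 3 = 1)
position 1: 010 → 0  (bit 2 = 0)
position 3: 001 → 0  (bit 1 = 0)
position 15: 000 → 1  (bit 0 = 1)
bits b7..b0 = 11101001 = 233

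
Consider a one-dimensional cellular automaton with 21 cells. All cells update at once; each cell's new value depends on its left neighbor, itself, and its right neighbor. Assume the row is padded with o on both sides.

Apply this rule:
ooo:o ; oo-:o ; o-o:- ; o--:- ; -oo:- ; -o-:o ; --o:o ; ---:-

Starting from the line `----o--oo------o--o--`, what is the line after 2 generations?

generation 1: ---oo-o-o-----oo-oo-o
generation 2: --o-o-o-o----o-o--o--

--o-o-o-o----o-o--o--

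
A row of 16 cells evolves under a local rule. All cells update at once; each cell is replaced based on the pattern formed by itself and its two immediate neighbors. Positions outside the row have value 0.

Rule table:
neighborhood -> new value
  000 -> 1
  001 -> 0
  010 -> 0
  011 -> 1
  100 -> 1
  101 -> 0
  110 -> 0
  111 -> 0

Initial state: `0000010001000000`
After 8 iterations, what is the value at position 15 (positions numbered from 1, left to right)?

1111001100111111
1000101010100000
0110000000011111
0101111111010000
0001000000001111
1100111111101000
1010100000000111
0000011111110100
position 15 holds 0

0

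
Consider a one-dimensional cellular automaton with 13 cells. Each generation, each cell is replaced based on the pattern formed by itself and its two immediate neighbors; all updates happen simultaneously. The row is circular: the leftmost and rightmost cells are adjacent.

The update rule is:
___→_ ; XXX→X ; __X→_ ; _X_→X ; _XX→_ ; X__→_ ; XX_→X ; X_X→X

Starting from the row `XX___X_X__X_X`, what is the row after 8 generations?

generation 1: XX___XXX__XX_
generation 2: _X____XX___XX
generation 3: XX_____X____X
generation 4: XX_____X_____
generation 5: _X_____X_____
generation 6: _X_____X_____  (fixed point — unchanged through generation 8)

_X_____X_____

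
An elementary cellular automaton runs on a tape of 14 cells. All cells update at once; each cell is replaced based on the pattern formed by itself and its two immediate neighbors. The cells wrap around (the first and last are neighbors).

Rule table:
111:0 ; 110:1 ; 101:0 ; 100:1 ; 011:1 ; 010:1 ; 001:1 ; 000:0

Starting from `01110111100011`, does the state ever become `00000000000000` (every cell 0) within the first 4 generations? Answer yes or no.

01010100110111
01010111110101
01010100010101
01010110110101
generation 4 is 01010110110101, still not uniform 0

no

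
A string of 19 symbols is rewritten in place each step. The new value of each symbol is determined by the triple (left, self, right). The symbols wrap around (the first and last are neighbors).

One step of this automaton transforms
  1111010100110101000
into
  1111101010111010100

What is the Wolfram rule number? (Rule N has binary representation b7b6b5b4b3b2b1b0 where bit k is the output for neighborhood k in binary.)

248

position 1: 111 → 1  (bit 7 = 1)
position 3: 110 → 1  (bit 6 = 1)
position 4: 101 → 1  (bit 5 = 1)
position 8: 100 → 1  (bit 4 = 1)
position 0: 011 → 1  (bit 3 = 1)
position 5: 010 → 0  (bit 2 = 0)
position 9: 001 → 0  (bit 1 = 0)
position 17: 000 → 0  (bit 0 = 0)
bits b7..b0 = 11111000 = 248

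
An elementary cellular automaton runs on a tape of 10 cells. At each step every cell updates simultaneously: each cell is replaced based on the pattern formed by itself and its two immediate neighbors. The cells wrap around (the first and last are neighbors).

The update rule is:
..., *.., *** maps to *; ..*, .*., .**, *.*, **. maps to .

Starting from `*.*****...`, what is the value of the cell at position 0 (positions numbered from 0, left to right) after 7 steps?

...***.**.
**..*....*
*.*..***..
...*..*.*.
**..*....*  (repeats step 2; period 3)
step 7: ...*..*.*.
position 0 holds .

.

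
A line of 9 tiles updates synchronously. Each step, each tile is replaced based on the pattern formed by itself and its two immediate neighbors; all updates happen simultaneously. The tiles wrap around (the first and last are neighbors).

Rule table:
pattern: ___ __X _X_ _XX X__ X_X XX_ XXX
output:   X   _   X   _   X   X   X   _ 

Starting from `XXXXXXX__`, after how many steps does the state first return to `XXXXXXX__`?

18

______XX_
XXXXX__XX
____XX___
XXX__XXXX
__XX_____
X__XXXXXX
XX_______
_XXXXXXX_
_______XX
XXXXXX__X
_____XX__
XXXX__XXX
___XX____
XX__XXXXX
_XX______
__XXXXXXX
X_______X
XXXXXXX__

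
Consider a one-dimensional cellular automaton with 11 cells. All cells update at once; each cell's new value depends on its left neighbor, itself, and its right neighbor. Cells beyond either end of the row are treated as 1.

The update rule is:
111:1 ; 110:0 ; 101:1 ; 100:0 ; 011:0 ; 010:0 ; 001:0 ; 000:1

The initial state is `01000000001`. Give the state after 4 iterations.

10000000001

iteration 1: 10011111100
iteration 2: 00001111000
iteration 3: 01100110010
iteration 4: 10000000001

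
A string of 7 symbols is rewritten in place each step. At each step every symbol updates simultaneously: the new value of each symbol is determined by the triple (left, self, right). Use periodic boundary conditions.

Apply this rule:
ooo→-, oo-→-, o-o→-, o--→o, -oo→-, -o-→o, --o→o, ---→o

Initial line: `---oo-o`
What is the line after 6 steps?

---ooo-

step 1: ooo---o
step 2: ---ooo-
step 3: ooo---o  (repeats step 1; period 2)
step 6: ---ooo-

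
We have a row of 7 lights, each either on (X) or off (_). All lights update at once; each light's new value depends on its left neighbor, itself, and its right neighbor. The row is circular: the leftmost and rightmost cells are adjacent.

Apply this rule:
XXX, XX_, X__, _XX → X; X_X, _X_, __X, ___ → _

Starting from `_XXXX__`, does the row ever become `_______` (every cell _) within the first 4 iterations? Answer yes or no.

_XXXXX_
_XXXXXX
_XXXXXX  (fixed point — unchanged through iteration 4)
iteration 4 is _XXXXXX, still not uniform _

no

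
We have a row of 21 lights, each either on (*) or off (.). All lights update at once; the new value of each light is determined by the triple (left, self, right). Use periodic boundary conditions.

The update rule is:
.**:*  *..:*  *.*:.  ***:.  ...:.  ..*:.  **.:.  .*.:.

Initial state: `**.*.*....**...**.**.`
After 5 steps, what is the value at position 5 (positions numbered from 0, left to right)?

*.....*...*.*..*..*..
.*.....*.....*..*..*.
..*.....*.....*..*..*
*..*.....*.....*..*..
.*..*.....*.....*..*.
position 5 holds .

.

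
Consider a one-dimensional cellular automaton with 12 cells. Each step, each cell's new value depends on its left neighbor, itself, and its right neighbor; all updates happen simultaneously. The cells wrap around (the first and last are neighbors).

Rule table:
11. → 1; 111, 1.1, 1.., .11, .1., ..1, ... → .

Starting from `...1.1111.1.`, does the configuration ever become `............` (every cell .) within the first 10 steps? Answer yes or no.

yes

........1...
............
all cells are . at step 2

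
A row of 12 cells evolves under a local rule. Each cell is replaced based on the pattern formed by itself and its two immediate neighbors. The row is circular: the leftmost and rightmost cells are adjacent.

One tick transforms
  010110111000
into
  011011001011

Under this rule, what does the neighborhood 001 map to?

0

At position 0 the neighborhood is 001; the next row has 0 there.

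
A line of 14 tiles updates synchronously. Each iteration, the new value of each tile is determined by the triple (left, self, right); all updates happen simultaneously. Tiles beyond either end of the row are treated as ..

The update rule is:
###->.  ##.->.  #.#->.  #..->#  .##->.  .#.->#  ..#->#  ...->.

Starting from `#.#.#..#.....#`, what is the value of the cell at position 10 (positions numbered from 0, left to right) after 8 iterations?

.

iteration 1: #.#.#####...##
iteration 2: #.#......#.#..
iteration 3: #.##....##.##.
iteration 4: #...#..#.....#
iteration 5: ##.######...##
iteration 6: .........#.#..
iteration 7: ........##.##.
iteration 8: .......#.....#
position 10 holds .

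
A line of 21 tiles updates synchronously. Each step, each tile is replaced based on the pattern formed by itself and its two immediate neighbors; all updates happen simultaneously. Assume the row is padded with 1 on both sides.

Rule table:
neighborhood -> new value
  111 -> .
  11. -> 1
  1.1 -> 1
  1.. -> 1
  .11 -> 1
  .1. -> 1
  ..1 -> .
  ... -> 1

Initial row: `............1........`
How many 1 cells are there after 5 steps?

11111111111.11111111.
..........111......11
111111111.1.111111.1.
........11111....1111
1111111.1...1111.1...
count of 1: 13

13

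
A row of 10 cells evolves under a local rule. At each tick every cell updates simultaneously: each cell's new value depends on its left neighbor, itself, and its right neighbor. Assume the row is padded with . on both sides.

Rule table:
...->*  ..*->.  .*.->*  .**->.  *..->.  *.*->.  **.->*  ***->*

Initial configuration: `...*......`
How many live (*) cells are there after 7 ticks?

5

**.*.*****
.*.*..****
.*.*...***
.*.*.*..**
.*.*.*...*
.*.*.*.*.*
.*.*.*.*.*
count of *: 5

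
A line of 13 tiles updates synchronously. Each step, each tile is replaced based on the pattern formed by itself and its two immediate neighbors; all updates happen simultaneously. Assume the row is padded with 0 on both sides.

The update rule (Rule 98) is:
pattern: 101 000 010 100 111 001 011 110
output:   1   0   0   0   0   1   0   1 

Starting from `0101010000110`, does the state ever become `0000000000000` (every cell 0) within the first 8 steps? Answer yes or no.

step 1: 1010100001010
step 2: 0101000010100
step 3: 1010000101000
step 4: 0100001010000
step 5: 1000010100000
step 6: 0000101000000
step 7: 0001010000000
step 8: 0010100000000
step 8 is 0010100000000, still not uniform 0

no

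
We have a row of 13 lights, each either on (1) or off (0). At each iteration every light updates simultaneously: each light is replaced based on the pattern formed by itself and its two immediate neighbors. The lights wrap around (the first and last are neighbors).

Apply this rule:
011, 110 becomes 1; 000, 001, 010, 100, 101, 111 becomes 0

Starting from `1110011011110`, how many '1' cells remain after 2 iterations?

2

iteration 1: 1010011010010
iteration 2: 0000011000000
count of 1: 2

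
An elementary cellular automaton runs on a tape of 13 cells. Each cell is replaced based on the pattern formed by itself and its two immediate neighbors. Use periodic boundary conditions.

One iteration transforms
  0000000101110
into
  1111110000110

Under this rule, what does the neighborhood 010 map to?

0

At position 7 the neighborhood is 010; the next row has 0 there.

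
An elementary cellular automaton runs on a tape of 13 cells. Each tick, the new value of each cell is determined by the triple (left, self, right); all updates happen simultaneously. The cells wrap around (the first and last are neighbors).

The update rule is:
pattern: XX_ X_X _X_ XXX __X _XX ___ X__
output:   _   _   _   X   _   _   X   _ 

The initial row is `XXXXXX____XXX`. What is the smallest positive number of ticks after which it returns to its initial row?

14

XXXXX__XX__XX
XXXX________X
XXX__XXXXXX__
_X____XXXX___
___XX__XX__XX
_X___________
___XXXXXXXXXX
_X__XXXXXXXX_
_____XXXXXX__
XXXX__XXXX__X
XXX____XX____
_X__XX____XX_
_______XX____
XXXXXX____XXX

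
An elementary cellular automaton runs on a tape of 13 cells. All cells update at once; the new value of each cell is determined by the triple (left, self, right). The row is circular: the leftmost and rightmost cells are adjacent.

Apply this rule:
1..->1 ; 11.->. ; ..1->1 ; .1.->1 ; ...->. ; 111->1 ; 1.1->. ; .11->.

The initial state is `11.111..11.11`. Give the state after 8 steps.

1...1.11....1
.1.11...1..1.
11...1.111111
1.1.11..11111
..1...11.1111
1111.1....11.
.11..11..1...
1..11..1111..

1..11..1111..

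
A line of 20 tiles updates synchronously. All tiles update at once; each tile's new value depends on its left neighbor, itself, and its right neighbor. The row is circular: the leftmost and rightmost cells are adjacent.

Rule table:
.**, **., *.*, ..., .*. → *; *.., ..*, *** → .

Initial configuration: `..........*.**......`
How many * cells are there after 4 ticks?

10

*********.****.*****
........***..***....
*******.*.*..*.*.***
......*****..*****..
count of *: 10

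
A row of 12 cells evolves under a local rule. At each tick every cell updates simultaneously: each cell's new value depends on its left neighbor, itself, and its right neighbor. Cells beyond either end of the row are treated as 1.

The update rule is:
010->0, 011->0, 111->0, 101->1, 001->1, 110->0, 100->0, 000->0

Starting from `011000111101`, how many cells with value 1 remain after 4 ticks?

4

100001000010
000010000101
000100001010
001000010101
count of 1: 4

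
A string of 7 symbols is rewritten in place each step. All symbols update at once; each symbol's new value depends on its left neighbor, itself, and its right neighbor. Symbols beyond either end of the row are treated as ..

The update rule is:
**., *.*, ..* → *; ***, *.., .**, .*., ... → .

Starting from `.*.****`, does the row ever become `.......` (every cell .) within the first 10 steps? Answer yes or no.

step 1: *.*...*
step 2: .*...*.
step 3: *...*..
step 4: ...*...
step 5: ..*....
step 6: .*.....
step 7: *......
step 8: .......
all cells are . at step 8

yes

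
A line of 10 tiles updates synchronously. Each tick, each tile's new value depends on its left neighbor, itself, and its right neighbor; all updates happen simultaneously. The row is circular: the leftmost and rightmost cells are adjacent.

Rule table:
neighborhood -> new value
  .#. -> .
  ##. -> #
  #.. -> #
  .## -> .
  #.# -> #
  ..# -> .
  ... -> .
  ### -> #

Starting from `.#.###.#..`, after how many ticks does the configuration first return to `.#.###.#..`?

10

..#.###.#.
...#.###.#
#...#.###.
.#...#.###
#.#...#.##
##.#...#.#
###.#...#.
.###.#...#
#.###.#...
.#.###.#..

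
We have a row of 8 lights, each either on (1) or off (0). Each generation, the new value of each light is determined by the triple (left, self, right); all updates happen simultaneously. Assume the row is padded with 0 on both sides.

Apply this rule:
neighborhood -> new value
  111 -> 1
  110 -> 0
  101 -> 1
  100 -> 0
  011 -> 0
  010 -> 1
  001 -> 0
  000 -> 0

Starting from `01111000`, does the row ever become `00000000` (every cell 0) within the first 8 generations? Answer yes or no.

yes

generation 1: 00110000
generation 2: 00000000
all cells are 0 at generation 2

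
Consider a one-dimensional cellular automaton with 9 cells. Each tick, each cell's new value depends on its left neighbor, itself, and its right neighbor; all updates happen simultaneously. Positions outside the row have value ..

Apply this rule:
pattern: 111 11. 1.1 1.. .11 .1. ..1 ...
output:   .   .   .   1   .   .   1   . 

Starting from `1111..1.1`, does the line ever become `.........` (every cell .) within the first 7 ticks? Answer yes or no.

....11...
...1..1..
..1.11.1.
.1......1
1.1....1.
...1..1.1
..1.11...
tick 7 is ..1.11..., still not uniform .

no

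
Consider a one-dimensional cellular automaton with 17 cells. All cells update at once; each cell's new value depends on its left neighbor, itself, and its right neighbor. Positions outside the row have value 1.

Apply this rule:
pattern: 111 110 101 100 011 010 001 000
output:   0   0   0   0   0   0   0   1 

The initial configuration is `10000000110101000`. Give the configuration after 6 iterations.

00111110000000010
00000000111111000
01111110000000010
00000000111111000  (repeats iteration 2; period 2)
iteration 6: 00000000111111000

00000000111111000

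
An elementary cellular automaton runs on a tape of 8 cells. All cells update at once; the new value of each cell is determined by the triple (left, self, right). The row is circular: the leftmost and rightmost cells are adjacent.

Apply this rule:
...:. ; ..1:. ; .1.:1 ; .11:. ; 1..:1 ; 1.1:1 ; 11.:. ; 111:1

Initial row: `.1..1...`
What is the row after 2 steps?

...1..1.

.11.11..
...1..1.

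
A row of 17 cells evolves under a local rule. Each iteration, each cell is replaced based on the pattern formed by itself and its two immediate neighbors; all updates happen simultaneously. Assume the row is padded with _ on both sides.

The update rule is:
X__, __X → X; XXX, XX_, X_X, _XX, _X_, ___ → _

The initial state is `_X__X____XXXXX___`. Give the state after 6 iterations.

__X_X_X______X_X_

X_XX_X__X_____X__
______XX_X___X_X_
_____X____X_X___X
____X_X__X___X_X_
___X___XX_X_X___X
__X_X_X______X_X_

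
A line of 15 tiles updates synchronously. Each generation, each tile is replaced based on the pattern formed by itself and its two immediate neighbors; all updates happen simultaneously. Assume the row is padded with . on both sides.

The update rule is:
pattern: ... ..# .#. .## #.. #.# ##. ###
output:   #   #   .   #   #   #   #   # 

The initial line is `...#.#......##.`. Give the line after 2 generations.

###.#.#########
####.##########

####.##########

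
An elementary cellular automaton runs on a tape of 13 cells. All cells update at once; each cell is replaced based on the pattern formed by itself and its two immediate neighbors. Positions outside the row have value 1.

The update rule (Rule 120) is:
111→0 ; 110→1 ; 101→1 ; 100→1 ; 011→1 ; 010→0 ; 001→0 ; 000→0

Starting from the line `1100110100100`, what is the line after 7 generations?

1111000101010

generation 1: 0110111010010
generation 2: 1111101101001
generation 3: 0000111110101
generation 4: 1000100011011
generation 5: 1100010011110
generation 6: 0110001010011
generation 7: 1111000101010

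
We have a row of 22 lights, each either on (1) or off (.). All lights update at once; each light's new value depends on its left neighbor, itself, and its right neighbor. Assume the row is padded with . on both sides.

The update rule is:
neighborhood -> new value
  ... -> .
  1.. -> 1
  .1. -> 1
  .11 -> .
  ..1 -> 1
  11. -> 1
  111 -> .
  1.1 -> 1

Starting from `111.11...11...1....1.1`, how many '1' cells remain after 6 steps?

..11.11.1.11.111..1111
.1.11.1111.11..111...1
111.11...11.111..11.11
..11.11.1.11..111.11.1
.1.11.1111.111..11.111
111.11...11..111.11..1
count of 1: 13

13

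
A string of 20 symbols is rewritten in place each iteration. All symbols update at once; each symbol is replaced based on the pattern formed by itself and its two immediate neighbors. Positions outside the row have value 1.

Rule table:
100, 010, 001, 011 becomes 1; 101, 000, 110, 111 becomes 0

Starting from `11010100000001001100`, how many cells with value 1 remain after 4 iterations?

12

iteration 1: 00010110000011111011
iteration 2: 10110101000110000010
iteration 3: 00100101101101000110
iteration 4: 11111101001001101100
count of 1: 12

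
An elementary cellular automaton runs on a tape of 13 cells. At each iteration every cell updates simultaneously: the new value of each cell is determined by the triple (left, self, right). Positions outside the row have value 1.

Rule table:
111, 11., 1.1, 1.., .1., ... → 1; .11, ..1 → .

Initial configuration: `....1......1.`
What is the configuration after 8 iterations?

111.111111.11
1111.111111.1
11111.111111.
111111.111111
1111111.11111
11111111.1111
111111111.111
1111111111.11

1111111111.11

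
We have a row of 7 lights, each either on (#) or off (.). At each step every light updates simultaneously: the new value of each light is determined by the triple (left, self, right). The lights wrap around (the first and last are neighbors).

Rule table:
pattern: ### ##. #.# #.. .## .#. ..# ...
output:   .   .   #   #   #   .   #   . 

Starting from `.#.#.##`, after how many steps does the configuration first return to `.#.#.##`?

#.#.##.
.#.##.#
#.##.#.
.##.#.#
##.#.#.
#.#.#.#
.#.#.##

7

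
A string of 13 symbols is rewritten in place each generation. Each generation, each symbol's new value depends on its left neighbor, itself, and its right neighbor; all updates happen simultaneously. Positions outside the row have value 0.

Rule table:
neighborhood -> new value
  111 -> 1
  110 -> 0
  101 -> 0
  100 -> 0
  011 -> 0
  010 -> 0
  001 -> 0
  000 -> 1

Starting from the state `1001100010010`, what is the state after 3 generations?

0111001001110

0000001000000
1111100011111
0111001001110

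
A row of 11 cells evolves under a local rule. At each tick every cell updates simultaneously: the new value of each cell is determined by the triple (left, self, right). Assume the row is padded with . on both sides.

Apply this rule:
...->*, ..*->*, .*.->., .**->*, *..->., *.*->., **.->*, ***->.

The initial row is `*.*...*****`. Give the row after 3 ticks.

....***...*
*****.*.**.
*...*...**.

*...*...**.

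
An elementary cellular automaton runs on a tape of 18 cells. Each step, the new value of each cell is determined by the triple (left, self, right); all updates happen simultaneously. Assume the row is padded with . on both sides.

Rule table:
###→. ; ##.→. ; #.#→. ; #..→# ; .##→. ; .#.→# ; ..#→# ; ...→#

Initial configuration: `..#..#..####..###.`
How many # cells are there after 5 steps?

10

########....##...#
........####..####
########....##....
........####..####  (repeats step 2; period 2)
step 5: ########....##....
count of #: 10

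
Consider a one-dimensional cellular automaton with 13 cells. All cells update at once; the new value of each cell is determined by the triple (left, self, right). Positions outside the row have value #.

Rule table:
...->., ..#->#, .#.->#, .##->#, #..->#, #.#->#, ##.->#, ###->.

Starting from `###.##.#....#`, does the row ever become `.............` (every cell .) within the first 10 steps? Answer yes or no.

yes

..#######..##
###.....####.
..##...##..##
#####.######.
....###....##
#..##.##..##.
#############
.............
all cells are . at step 8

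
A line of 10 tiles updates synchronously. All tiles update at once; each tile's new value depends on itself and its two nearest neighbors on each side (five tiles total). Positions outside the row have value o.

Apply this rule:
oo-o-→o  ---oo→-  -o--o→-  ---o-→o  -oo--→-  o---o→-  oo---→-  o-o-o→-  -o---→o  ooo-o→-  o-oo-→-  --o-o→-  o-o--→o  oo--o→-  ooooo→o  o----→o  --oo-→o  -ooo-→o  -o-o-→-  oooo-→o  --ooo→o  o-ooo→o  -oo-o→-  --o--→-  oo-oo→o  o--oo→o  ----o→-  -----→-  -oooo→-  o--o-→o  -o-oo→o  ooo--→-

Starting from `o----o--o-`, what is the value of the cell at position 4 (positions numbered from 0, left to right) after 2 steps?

step 1: --o-o--o-o
step 2: -o--o-o-oo
position 4 holds o

o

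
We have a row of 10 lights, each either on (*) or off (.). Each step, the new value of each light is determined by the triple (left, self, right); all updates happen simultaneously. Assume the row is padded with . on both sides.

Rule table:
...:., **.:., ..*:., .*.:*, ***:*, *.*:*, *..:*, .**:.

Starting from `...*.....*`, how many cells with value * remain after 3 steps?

...**....*
.....*...*
.....**..*
count of *: 3

3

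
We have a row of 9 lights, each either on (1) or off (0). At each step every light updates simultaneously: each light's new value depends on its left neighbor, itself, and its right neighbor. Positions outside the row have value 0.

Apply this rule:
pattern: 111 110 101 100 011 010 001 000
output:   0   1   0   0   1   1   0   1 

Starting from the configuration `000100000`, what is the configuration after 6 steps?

110101001

step 1: 110101111
step 2: 110101001
step 3: 110101001  (fixed point — unchanged through step 6)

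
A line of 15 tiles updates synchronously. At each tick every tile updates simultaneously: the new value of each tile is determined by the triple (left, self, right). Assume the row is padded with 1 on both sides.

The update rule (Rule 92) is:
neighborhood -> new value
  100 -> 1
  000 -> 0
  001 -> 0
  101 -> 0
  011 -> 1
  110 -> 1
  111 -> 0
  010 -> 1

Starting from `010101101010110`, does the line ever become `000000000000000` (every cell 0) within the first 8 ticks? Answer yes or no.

no

010101101010110  (fixed point — unchanged through tick 8)
tick 8 is 010101101010110, still not uniform 0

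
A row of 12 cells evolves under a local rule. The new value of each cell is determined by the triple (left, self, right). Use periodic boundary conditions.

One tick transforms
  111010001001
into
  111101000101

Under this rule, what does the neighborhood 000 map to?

At position 6 the neighborhood is 000; the next row has 0 there.

0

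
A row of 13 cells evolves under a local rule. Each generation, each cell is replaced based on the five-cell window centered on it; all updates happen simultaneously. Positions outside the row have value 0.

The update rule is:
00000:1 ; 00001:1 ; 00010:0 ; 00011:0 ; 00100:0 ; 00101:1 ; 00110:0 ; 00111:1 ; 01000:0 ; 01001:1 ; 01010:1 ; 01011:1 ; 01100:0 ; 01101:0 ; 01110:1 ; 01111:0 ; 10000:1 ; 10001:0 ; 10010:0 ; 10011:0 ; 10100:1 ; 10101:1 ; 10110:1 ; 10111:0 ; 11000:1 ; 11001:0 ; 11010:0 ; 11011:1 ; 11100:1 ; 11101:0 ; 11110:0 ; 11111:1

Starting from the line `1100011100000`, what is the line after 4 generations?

0110001111100

0010011111111
1001010111101
0101111000001
0110001111100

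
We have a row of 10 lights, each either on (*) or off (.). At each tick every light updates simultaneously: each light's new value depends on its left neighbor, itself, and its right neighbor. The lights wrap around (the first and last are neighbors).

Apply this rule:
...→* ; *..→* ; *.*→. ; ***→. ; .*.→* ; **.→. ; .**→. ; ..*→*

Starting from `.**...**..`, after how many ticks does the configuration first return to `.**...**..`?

tick 1: *..***..**
tick 2: .**...**..

2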